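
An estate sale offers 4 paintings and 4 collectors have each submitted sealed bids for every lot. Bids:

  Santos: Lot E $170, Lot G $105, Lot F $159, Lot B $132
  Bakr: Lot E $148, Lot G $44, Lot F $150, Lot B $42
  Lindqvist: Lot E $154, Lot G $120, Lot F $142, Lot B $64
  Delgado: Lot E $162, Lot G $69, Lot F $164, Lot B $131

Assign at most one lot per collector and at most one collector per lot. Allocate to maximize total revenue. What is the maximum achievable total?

Treat this as an assignment problem: match each collector to one lot.
Optimal: Santos→Lot E ($170), Bakr→Lot F ($150), Lindqvist→Lot G ($120), Delgado→Lot B ($131) — total 170+150+120+131 = $571.
Column-greedy (each lot in turn goes to its best remaining collector) gives $496, worse by 75.
Every other assignment is strictly worse.

Maximum total: $571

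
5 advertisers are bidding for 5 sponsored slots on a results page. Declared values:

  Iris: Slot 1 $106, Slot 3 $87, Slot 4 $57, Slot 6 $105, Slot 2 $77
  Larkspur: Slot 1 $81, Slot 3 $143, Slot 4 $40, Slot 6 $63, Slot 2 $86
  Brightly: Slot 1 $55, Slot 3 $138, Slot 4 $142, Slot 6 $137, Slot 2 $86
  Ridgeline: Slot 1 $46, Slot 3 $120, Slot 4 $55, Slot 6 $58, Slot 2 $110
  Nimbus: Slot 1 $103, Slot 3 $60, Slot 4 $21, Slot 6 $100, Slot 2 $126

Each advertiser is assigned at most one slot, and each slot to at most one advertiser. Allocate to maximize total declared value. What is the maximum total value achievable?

Optimal: Iris→Slot 6 ($105), Larkspur→Slot 3 ($143), Brightly→Slot 4 ($142), Ridgeline→Slot 2 ($110), Nimbus→Slot 1 ($103) — total 105+143+142+110+103 = $603.
Next-best assignment: Iris→Slot 1, Larkspur→Slot 3, Brightly→Slot 4, Ridgeline→Slot 2, Nimbus→Slot 6 = $601.

Max total: $603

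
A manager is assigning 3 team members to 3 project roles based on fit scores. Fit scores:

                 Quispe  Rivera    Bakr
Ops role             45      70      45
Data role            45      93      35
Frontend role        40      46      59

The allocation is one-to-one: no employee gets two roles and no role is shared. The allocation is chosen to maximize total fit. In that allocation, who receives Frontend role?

This is the linear assignment problem.
Optimal: Quispe→Ops role (45 pts), Rivera→Data role (93 pts), Bakr→Frontend role (59 pts) — total 45+93+59 = 197 pts.
Column-greedy (each role in turn goes to its best remaining employee) gives 174 pts, worse by 23.
Swapping Bakr↔Quispe (Bakr→Ops role 45 pts, Quispe→Frontend role 40 pts) loses 19.
Every other assignment is strictly worse.

Bakr receives Frontend role.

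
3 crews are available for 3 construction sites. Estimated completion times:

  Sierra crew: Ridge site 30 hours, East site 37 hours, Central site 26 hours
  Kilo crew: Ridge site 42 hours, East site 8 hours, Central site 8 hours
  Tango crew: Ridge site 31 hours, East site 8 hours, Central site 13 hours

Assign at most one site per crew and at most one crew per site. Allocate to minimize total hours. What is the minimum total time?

This is a one-to-one assignment (minimum-cost bipartite matching).
Optimal: Sierra crew→Ridge site (30 hours), Kilo crew→Central site (8 hours), Tango crew→East site (8 hours) — total 30+8+8 = 46 hours.
Row-greedy (each crew in turn takes its cheapest remaining site) gives 65 hours, worse by 19.
Next-best assignment: Sierra crew→Ridge site, Kilo crew→East site, Tango crew→Central site = 51 hours.
No other one-to-one assignment undercuts 46 hours.

Minimum total: 46 hours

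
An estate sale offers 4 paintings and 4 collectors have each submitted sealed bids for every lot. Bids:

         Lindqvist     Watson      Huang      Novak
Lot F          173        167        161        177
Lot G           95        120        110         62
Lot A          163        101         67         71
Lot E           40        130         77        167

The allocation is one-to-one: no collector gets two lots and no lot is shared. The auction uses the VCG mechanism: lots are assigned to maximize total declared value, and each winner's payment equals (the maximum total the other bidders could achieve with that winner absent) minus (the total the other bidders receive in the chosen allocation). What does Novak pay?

Efficient allocation: Lindqvist→Lot A ($163), Watson→Lot G ($120), Huang→Lot F ($161), Novak→Lot E ($167); total welfare W = $611.
Novak receives Lot E at value $167, so the others get W − 167 = $444.
Without Novak: best allocation of the remaining 3 bidders over all 4 lots is Lindqvist→Lot A ($163), Watson→Lot E ($130), Huang→Lot F ($161), total $454.
VCG payment = (others' best without Novak) − (others' welfare with Novak) = 454 − 444 = $10.

Novak pays $10.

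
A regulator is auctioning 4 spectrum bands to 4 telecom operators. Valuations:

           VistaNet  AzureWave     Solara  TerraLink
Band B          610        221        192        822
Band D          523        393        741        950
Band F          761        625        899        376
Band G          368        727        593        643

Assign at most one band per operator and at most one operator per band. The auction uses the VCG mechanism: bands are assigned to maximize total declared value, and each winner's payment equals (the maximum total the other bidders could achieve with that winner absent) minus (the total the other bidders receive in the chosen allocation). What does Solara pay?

Solara pays $151M.

Efficient allocation: VistaNet→Band B ($610M), AzureWave→Band G ($727M), Solara→Band F ($899M), TerraLink→Band D ($950M); total welfare W = $3186M.
Solara receives Band F at value $899M, so the others get W − 899 = $2287M.
Without Solara: best allocation of the remaining 3 bidders over all 4 bands is VistaNet→Band F ($761M), AzureWave→Band G ($727M), TerraLink→Band D ($950M), total $2438M.
VCG payment = (others' best without Solara) − (others' welfare with Solara) = 2438 − 2287 = $151M.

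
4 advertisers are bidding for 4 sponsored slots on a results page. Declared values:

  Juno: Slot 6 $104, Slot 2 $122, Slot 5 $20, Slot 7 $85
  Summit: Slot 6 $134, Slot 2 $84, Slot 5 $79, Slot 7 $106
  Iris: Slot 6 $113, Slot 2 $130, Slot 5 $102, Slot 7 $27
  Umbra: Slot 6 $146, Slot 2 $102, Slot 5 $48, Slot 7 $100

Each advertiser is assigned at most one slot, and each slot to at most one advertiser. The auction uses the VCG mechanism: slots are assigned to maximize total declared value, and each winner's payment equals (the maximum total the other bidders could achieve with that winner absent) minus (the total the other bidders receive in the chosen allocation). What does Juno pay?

Efficient allocation: Juno→Slot 2 ($122), Summit→Slot 7 ($106), Iris→Slot 5 ($102), Umbra→Slot 6 ($146); total welfare W = $476.
Juno receives Slot 2 at value $122, so the others get W − 122 = $354.
Without Juno: best allocation of the remaining 3 bidders over all 4 slots is Summit→Slot 7 ($106), Iris→Slot 2 ($130), Umbra→Slot 6 ($146), total $382.
VCG payment = (others' best without Juno) − (others' welfare with Juno) = 382 − 354 = $28.

Juno pays $28.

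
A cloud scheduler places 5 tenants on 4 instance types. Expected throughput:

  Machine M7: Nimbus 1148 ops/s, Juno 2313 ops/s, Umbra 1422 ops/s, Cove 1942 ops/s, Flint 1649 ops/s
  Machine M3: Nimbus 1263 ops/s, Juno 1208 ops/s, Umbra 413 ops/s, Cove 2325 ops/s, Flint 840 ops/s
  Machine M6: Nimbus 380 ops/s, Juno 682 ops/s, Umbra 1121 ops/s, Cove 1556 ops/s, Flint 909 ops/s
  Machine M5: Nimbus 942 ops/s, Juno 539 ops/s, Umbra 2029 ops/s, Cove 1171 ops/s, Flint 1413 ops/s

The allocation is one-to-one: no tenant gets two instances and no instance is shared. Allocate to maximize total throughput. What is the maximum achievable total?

This is the linear assignment problem.
Optimal: Juno→Machine M7 (2313 ops/s), Cove→Machine M3 (2325 ops/s), Flint→Machine M6 (909 ops/s), Umbra→Machine M5 (2029 ops/s) — total 2313+2325+909+2029 = 7576 ops/s.
Column-greedy (each instance in turn goes to its best remaining tenant) gives 7172 ops/s, worse by 404.

Max total: 7576 ops/s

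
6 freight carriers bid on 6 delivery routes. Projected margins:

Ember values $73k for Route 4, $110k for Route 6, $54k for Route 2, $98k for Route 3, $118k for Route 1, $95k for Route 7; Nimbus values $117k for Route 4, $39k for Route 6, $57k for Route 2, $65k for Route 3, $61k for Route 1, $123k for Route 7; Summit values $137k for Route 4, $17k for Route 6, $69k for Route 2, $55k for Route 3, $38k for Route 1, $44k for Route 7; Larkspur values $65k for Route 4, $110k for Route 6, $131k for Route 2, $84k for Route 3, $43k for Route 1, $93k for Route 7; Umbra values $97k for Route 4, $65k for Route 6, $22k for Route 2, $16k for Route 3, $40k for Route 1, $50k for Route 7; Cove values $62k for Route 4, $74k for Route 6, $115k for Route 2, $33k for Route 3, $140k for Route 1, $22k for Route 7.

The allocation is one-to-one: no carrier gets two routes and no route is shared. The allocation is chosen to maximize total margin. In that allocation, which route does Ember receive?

Optimal: Ember→Route 3 ($98k), Nimbus→Route 7 ($123k), Summit→Route 4 ($137k), Larkspur→Route 2 ($131k), Umbra→Route 6 ($65k), Cove→Route 1 ($140k) — total 98+123+137+131+65+140 = $694k.
Row-greedy (each carrier in turn takes its best remaining route) gives $607k, worse by 87.
Swapping Larkspur↔Ember (Larkspur→Route 3 $84k, Ember→Route 2 $54k) loses 91.
No other one-to-one assignment exceeds $694k.
Ember's own top route is Route 1 ($118k), but forcing Ember→Route 1 and reassigning the rest optimally gives only $642k — worse by 52.

Ember receives Route 3.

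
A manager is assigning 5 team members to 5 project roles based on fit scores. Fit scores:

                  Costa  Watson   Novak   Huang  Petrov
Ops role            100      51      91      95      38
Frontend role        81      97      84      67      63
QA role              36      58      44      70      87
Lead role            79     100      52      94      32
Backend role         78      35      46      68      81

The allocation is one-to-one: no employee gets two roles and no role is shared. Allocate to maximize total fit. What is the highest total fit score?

This is the linear assignment problem.
Optimal: Costa→Backend role (78 pts), Watson→Frontend role (97 pts), Novak→Ops role (91 pts), Huang→Lead role (94 pts), Petrov→QA role (87 pts) — total 78+97+91+94+87 = 447 pts.
Max-entry greedy (repeatedly take the single best remaining cell) gives 439 pts, worse by 8.
Next-best assignment: Costa→Backend role, Watson→Lead role, Novak→Frontend role, Huang→Ops role, Petrov→QA role = 444 pts.
Swapping Petrov↔Watson (Petrov→Frontend role 63 pts, Watson→QA role 58 pts) loses 63.

Maximum total: 447 pts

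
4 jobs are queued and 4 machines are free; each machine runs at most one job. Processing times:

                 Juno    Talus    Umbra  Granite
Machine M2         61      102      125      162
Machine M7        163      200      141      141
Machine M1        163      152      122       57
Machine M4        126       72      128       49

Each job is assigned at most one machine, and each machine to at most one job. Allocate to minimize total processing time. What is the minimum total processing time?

Minimum total: 331 min

Optimal: Juno→Machine M2 (61 min), Talus→Machine M4 (72 min), Umbra→Machine M7 (141 min), Granite→Machine M1 (57 min) — total 61+72+141+57 = 331 min.
Next-best assignment: Juno→Machine M2, Talus→Machine M4, Umbra→Machine M1, Granite→Machine M7 = 396 min.
Swapping Umbra↔Talus (Umbra→Machine M4 128 min, Talus→Machine M7 200 min) adds 115.
Checked against all permutations: 331 min is optimal.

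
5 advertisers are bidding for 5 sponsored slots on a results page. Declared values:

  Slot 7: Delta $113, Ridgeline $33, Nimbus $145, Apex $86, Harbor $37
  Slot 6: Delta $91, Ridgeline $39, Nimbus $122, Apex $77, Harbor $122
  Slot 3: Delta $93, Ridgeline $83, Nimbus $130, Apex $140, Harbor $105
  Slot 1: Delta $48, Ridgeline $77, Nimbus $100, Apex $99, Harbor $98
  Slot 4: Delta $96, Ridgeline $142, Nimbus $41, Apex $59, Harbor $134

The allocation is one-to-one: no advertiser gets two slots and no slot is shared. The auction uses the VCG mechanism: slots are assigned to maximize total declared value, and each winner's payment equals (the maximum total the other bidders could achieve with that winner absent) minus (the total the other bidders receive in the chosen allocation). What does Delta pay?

Delta pays $45.

Efficient allocation: Delta→Slot 7 ($113), Ridgeline→Slot 4 ($142), Nimbus→Slot 1 ($100), Apex→Slot 3 ($140), Harbor→Slot 6 ($122); total welfare W = $617.
Delta receives Slot 7 at value $113, so the others get W − 113 = $504.
Without Delta: best allocation of the remaining 4 bidders over all 5 slots is Ridgeline→Slot 4 ($142), Nimbus→Slot 7 ($145), Apex→Slot 3 ($140), Harbor→Slot 6 ($122), total $549.
VCG payment = (others' best without Delta) − (others' welfare with Delta) = 549 − 504 = $45.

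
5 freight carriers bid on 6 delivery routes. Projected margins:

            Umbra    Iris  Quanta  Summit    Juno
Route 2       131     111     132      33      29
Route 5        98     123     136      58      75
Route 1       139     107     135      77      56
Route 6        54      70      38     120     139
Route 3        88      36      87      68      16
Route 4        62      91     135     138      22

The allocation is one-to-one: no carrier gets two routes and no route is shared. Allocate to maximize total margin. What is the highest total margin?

This is a one-to-one assignment (maximum-weight bipartite matching).
Optimal: Umbra→Route 1 ($139k), Iris→Route 5 ($123k), Quanta→Route 2 ($132k), Summit→Route 4 ($138k), Juno→Route 6 ($139k) — total 139+123+132+138+139 = $671k.
Next-best assignment: Umbra→Route 2, Iris→Route 5, Quanta→Route 1, Summit→Route 4, Juno→Route 6 = $666k.
Every other assignment is strictly worse.

Max total: $671k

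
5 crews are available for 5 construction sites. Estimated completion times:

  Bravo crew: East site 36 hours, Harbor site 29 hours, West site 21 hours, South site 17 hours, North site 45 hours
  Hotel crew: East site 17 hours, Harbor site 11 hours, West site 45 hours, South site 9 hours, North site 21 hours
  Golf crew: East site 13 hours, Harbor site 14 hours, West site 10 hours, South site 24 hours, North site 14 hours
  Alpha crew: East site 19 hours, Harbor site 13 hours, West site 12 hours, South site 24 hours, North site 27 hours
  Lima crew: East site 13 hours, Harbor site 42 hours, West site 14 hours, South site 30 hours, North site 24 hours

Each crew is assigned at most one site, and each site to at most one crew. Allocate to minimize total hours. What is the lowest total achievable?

Minimum total: 67 hours

Optimal: Bravo crew→South site (17 hours), Hotel crew→Harbor site (11 hours), Golf crew→North site (14 hours), Alpha crew→West site (12 hours), Lima crew→East site (13 hours) — total 17+11+14+12+13 = 67 hours.
Row-greedy (each crew in turn takes its cheapest remaining site) gives 81 hours, worse by 14.
Swapping Lima crew↔Alpha crew (Lima crew→West site 14 hours, Alpha crew→East site 19 hours) adds 8.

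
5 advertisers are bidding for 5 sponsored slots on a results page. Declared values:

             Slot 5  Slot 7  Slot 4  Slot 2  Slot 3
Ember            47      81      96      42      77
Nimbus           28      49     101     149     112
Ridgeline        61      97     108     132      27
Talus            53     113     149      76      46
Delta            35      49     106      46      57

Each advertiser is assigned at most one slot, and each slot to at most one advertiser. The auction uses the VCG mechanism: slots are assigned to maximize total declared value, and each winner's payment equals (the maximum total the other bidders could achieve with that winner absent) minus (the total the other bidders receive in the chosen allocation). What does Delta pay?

Delta pays $70.

Efficient allocation: Ember→Slot 5 ($47), Nimbus→Slot 3 ($112), Ridgeline→Slot 2 ($132), Talus→Slot 7 ($113), Delta→Slot 4 ($106); total welfare W = $510.
Delta receives Slot 4 at value $106, so the others get W − 106 = $404.
Without Delta: best allocation of the remaining 4 bidders over all 5 slots is Ember→Slot 7 ($81), Nimbus→Slot 3 ($112), Ridgeline→Slot 2 ($132), Talus→Slot 4 ($149), total $474.
VCG payment = (others' best without Delta) − (others' welfare with Delta) = 474 − 404 = $70.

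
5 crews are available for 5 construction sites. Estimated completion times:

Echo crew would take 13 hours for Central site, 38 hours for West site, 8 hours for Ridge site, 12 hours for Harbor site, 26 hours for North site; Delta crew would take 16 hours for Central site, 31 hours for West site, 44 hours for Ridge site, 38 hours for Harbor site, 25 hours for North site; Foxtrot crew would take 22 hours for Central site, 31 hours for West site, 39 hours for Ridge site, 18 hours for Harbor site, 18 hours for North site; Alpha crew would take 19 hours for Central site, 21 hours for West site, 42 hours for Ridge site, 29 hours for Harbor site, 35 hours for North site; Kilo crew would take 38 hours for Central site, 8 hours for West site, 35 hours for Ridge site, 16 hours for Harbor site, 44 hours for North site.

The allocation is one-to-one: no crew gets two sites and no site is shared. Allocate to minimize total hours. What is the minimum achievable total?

Min total: 78 hours

Optimal: Echo crew→Ridge site (8 hours), Delta crew→North site (25 hours), Foxtrot crew→Harbor site (18 hours), Alpha crew→Central site (19 hours), Kilo crew→West site (8 hours) — total 8+25+18+19+8 = 78 hours.
Min-entry greedy (repeatedly take the single cheapest remaining cell) gives 85 hours, worse by 7.
Next-best assignment: Echo crew→Ridge site, Delta crew→Central site, Foxtrot crew→North site, Alpha crew→West site, Kilo crew→Harbor site = 79 hours.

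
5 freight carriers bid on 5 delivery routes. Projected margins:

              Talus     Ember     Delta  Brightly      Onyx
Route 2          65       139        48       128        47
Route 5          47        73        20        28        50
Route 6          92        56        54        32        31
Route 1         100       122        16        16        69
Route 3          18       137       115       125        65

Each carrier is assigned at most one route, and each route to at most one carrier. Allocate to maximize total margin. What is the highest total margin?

Optimal: Talus→Route 6 ($92k), Ember→Route 1 ($122k), Delta→Route 3 ($115k), Brightly→Route 2 ($128k), Onyx→Route 5 ($50k) — total 92+122+115+128+50 = $507k.
Max-entry greedy (repeatedly take the single best remaining cell) gives $468k, worse by 39.
Next-best assignment: Talus→Route 6, Ember→Route 5, Delta→Route 3, Brightly→Route 2, Onyx→Route 1 = $477k.

Maximum total: $507k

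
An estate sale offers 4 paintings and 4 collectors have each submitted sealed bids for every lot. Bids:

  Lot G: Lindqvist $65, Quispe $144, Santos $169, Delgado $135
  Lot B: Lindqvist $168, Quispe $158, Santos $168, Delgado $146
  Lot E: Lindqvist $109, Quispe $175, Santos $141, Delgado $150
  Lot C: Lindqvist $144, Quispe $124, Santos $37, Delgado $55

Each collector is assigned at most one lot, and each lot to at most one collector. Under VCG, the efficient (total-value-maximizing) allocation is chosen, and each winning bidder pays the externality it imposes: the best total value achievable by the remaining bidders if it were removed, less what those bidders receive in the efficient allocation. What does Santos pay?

Efficient allocation: Lindqvist→Lot C ($144), Quispe→Lot E ($175), Santos→Lot G ($169), Delgado→Lot B ($146); total welfare W = $634.
Santos receives Lot G at value $169, so the others get W − 169 = $465.
Without Santos: best allocation of the remaining 3 bidders over all 4 lots is Lindqvist→Lot B ($168), Quispe→Lot E ($175), Delgado→Lot G ($135), total $478.
VCG payment = (others' best without Santos) − (others' welfare with Santos) = 478 − 465 = $13.

Santos pays $13.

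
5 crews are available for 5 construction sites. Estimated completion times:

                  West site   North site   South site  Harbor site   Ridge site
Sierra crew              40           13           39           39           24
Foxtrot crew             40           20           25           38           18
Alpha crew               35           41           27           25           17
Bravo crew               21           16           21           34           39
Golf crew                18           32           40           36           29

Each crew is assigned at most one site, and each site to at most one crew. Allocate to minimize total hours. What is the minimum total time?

Optimal: Sierra crew→North site (13 hours), Foxtrot crew→Ridge site (18 hours), Alpha crew→Harbor site (25 hours), Bravo crew→South site (21 hours), Golf crew→West site (18 hours) — total 13+18+25+21+18 = 95 hours.
Min-entry greedy (repeatedly take the single cheapest remaining cell) gives 107 hours, worse by 12.
Next-best assignment: Sierra crew→North site, Foxtrot crew→South site, Alpha crew→Ridge site, Bravo crew→Harbor site, Golf crew→West site = 107 hours.
Every other assignment is strictly worse.

Min total: 95 hours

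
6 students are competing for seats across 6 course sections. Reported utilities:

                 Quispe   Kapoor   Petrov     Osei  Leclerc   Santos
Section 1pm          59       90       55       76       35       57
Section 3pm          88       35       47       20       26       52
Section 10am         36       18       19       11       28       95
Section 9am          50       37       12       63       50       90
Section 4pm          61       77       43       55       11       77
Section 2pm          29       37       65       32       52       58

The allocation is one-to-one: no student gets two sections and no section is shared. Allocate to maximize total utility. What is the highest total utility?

Max total: 451 points

This is a one-to-one assignment (maximum-weight bipartite matching).
Optimal: Quispe→Section 3pm (88 points), Kapoor→Section 4pm (77 points), Petrov→Section 2pm (65 points), Osei→Section 1pm (76 points), Leclerc→Section 9am (50 points), Santos→Section 10am (95 points) — total 88+77+65+76+50+95 = 451 points.
Column-greedy (each section in turn goes to its best remaining student) gives 431 points, worse by 20.
No other one-to-one assignment exceeds 451 points.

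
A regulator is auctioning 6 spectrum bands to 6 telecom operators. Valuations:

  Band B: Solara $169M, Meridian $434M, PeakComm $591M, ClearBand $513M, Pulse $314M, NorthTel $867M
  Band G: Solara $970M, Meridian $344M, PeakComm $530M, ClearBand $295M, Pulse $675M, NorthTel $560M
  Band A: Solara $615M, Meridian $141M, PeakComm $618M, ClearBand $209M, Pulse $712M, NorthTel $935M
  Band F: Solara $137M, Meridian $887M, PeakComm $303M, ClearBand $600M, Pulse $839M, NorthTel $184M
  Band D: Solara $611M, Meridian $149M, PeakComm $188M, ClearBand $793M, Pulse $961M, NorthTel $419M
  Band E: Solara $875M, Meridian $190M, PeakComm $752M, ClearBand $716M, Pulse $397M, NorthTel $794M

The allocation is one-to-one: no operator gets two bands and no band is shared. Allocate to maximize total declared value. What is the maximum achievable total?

Max total: $5060M

Optimal: Solara→Band G ($970M), Meridian→Band F ($887M), PeakComm→Band B ($591M), ClearBand→Band E ($716M), Pulse→Band D ($961M), NorthTel→Band A ($935M) — total 970+887+591+716+961+935 = $5060M.
Row-greedy (each operator in turn takes its best remaining band) gives $4981M, worse by 79.
Next-best assignment: Solara→Band G, Meridian→Band F, PeakComm→Band A, ClearBand→Band E, Pulse→Band D, NorthTel→Band B = $5019M.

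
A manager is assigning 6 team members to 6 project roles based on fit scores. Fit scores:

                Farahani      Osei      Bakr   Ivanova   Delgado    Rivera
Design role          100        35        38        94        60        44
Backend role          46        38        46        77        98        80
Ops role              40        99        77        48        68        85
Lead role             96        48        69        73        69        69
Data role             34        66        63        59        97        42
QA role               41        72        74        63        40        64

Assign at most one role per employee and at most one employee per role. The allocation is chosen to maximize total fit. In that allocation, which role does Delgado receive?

Optimal: Farahani→Lead role (96 pts), Osei→Ops role (99 pts), Bakr→QA role (74 pts), Ivanova→Design role (94 pts), Delgado→Data role (97 pts), Rivera→Backend role (80 pts) — total 96+99+74+94+97+80 = 540 pts.
Row-greedy (each employee in turn takes its best remaining role) gives 516 pts, worse by 24.
Delgado's own top role is Backend role (98 pts), but forcing Delgado→Backend role and reassigning the rest optimally gives only 514 pts — worse by 26.

Delgado receives Data role.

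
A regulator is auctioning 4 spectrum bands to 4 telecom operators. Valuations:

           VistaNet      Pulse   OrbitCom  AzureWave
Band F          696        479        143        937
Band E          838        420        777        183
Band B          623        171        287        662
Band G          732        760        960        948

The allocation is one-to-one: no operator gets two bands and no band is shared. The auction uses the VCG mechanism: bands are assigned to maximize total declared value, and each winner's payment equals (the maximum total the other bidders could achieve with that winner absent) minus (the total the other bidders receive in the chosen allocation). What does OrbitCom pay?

OrbitCom pays $215M.

Efficient allocation: VistaNet→Band B ($623M), Pulse→Band G ($760M), OrbitCom→Band E ($777M), AzureWave→Band F ($937M); total welfare W = $3097M.
OrbitCom receives Band E at value $777M, so the others get W − 777 = $2320M.
Without OrbitCom: best allocation of the remaining 3 bidders over all 4 bands is VistaNet→Band E ($838M), Pulse→Band G ($760M), AzureWave→Band F ($937M), total $2535M.
VCG payment = (others' best without OrbitCom) − (others' welfare with OrbitCom) = 2535 − 2320 = $215M.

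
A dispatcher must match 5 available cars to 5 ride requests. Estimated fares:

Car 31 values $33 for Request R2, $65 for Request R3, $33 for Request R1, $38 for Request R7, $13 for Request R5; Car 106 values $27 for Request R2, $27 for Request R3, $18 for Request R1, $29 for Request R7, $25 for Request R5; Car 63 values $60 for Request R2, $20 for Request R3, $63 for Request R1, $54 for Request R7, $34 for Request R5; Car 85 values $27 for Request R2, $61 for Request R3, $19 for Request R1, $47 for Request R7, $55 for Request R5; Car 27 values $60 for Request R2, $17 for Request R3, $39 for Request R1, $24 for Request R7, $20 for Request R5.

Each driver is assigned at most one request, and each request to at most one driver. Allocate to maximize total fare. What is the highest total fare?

Optimal: Car 31→Request R3 ($65), Car 106→Request R7 ($29), Car 63→Request R1 ($63), Car 85→Request R5 ($55), Car 27→Request R2 ($60) — total 65+29+63+55+60 = $272.
Column-greedy (each request in turn goes to its best remaining driver) gives $236, worse by 36.

Maximum total: $272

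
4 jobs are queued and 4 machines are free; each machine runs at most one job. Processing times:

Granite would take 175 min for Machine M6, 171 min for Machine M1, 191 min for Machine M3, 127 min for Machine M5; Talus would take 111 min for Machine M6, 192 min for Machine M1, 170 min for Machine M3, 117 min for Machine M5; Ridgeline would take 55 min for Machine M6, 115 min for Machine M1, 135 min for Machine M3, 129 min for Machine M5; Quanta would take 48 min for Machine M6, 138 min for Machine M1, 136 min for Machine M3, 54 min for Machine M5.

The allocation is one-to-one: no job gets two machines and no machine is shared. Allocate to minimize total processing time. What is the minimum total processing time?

Minimum total: 450 min

Optimal: Granite→Machine M1 (171 min), Talus→Machine M3 (170 min), Ridgeline→Machine M6 (55 min), Quanta→Machine M5 (54 min) — total 171+170+55+54 = 450 min.
Row-greedy (each job in turn takes its cheapest remaining machine) gives 489 min, worse by 39.
Next-best assignment: Granite→Machine M5, Talus→Machine M3, Ridgeline→Machine M1, Quanta→Machine M6 = 460 min.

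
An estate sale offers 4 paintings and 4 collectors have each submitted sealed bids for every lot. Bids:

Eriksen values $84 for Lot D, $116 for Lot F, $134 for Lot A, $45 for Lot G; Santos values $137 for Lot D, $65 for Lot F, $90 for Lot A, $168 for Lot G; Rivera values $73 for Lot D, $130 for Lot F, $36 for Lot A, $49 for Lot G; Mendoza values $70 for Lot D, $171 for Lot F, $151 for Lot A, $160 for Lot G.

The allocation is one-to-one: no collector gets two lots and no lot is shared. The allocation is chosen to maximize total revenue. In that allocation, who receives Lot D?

Optimal: Eriksen→Lot A ($134), Santos→Lot D ($137), Rivera→Lot F ($130), Mendoza→Lot G ($160) — total 134+137+130+160 = $561.
Column-greedy (each lot in turn goes to its best remaining collector) gives $491, worse by 70.
Next-best assignment: Eriksen→Lot A, Santos→Lot G, Rivera→Lot D, Mendoza→Lot F = $546.
Santos's own top lot is Lot G ($168), but forcing Santos→Lot G and reassigning the rest optimally gives only $546 — worse by 15.

Santos receives Lot D.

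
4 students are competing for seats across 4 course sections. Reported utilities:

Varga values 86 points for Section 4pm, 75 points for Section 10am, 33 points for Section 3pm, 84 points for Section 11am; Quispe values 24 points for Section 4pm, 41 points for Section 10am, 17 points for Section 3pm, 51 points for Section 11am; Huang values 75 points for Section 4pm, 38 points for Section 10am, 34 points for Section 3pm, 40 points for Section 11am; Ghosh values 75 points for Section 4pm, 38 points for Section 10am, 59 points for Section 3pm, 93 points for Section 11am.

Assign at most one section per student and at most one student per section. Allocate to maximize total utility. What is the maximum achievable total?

Optimal: Varga→Section 10am (75 points), Quispe→Section 3pm (17 points), Huang→Section 4pm (75 points), Ghosh→Section 11am (93 points) — total 75+17+75+93 = 260 points.
Column-greedy (each section in turn goes to its best remaining student) gives 226 points, worse by 34.
No other one-to-one assignment exceeds 260 points.

Max total: 260 points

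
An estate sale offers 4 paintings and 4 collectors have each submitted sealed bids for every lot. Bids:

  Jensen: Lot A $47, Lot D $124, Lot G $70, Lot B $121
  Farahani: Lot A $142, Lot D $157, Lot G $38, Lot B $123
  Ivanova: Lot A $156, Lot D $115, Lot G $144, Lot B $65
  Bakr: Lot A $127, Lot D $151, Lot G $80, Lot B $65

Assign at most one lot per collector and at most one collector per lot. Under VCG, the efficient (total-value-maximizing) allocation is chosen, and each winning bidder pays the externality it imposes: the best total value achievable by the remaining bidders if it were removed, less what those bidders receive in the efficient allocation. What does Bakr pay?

Efficient allocation: Jensen→Lot B ($121), Farahani→Lot A ($142), Ivanova→Lot G ($144), Bakr→Lot D ($151); total welfare W = $558.
Bakr receives Lot D at value $151, so the others get W − 151 = $407.
Without Bakr: best allocation of the remaining 3 bidders over all 4 lots is Jensen→Lot B ($121), Farahani→Lot D ($157), Ivanova→Lot A ($156), total $434.
VCG payment = (others' best without Bakr) − (others' welfare with Bakr) = 434 − 407 = $27.

Bakr pays $27.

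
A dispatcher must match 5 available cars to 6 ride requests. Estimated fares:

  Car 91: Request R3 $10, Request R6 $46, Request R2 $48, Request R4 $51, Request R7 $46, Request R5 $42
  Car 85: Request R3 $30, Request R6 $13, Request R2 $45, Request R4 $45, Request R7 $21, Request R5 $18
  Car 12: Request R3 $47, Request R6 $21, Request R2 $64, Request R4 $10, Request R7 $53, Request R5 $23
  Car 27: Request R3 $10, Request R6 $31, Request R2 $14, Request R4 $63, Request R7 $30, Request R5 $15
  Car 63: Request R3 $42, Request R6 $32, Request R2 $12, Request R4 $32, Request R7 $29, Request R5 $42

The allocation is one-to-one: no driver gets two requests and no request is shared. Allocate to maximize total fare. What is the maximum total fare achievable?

This is a one-to-one assignment (maximum-weight bipartite matching).
Optimal: Car 91→Request R6 ($46), Car 85→Request R2 ($45), Car 12→Request R7 ($53), Car 27→Request R4 ($63), Car 63→Request R3 ($42) — total 46+45+53+63+42 = $249.
No other one-to-one assignment exceeds $249.

Maximum total: $249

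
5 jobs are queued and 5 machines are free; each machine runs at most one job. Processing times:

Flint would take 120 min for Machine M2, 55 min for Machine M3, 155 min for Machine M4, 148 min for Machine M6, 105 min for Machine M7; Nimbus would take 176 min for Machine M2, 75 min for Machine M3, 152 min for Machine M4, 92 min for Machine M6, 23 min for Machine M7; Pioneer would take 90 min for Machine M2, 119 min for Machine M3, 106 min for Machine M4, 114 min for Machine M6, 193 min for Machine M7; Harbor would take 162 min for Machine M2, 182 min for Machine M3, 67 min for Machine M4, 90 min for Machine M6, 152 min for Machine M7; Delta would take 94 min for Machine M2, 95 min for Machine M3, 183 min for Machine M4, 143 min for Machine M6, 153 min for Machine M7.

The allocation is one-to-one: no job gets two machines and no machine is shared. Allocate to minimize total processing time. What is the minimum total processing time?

Min total: 353 min

Optimal: Flint→Machine M3 (55 min), Nimbus→Machine M7 (23 min), Pioneer→Machine M6 (114 min), Harbor→Machine M4 (67 min), Delta→Machine M2 (94 min) — total 55+23+114+67+94 = 353 min.
Every other assignment is strictly worse.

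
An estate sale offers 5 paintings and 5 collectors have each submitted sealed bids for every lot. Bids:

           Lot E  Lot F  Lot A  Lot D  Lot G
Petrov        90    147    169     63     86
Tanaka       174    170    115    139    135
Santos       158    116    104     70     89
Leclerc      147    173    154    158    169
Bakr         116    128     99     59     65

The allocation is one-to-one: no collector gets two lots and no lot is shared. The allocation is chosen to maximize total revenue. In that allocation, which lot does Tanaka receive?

Optimal: Petrov→Lot A ($169), Tanaka→Lot D ($139), Santos→Lot E ($158), Leclerc→Lot G ($169), Bakr→Lot F ($128) — total 169+139+158+169+128 = $763.
Column-greedy (each lot in turn goes to its best remaining collector) gives $651, worse by 112.
Swapping Leclerc↔Tanaka (Leclerc→Lot D $158, Tanaka→Lot G $135) loses 15.
No other one-to-one assignment exceeds $763.
Tanaka's own top lot is Lot E ($174), but forcing Tanaka→Lot E and reassigning the rest optimally gives only $718 — worse by 45.

Tanaka receives Lot D.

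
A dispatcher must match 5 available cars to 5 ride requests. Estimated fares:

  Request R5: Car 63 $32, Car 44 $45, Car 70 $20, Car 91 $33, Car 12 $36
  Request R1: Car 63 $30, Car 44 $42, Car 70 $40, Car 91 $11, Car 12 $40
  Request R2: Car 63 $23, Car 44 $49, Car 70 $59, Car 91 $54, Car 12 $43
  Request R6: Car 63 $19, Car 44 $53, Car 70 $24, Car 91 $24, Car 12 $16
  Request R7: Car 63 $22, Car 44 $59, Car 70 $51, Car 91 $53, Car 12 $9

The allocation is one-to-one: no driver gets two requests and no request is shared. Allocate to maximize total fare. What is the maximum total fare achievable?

This is the linear assignment problem.
Optimal: Car 63→Request R5 ($32), Car 44→Request R6 ($53), Car 70→Request R2 ($59), Car 91→Request R7 ($53), Car 12→Request R1 ($40) — total 32+53+59+53+40 = $237.

Maximum total: $237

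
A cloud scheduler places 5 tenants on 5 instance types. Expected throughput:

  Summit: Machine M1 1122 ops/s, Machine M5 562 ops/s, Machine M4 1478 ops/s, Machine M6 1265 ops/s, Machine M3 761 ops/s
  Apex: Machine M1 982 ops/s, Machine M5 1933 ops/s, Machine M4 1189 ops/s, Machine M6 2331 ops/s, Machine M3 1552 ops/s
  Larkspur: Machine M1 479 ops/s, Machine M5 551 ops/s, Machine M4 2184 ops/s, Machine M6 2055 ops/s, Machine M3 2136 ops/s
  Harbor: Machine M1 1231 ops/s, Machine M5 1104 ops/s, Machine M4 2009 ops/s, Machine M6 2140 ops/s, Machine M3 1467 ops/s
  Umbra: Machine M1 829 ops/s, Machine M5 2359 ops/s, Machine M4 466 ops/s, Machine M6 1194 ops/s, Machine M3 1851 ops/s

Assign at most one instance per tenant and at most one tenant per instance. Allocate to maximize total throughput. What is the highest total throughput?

Treat this as an assignment problem: match each tenant to one instance.
Optimal: Summit→Machine M1 (1122 ops/s), Apex→Machine M6 (2331 ops/s), Larkspur→Machine M3 (2136 ops/s), Harbor→Machine M4 (2009 ops/s), Umbra→Machine M5 (2359 ops/s) — total 1122+2331+2136+2009+2359 = 9957 ops/s.
Max-entry greedy (repeatedly take the single best remaining cell) gives 9463 ops/s, worse by 494.
Next-best assignment: Summit→Machine M4, Apex→Machine M6, Larkspur→Machine M3, Harbor→Machine M1, Umbra→Machine M5 = 9535 ops/s.
No other one-to-one assignment exceeds 9957 ops/s.

Maximum total: 9957 ops/s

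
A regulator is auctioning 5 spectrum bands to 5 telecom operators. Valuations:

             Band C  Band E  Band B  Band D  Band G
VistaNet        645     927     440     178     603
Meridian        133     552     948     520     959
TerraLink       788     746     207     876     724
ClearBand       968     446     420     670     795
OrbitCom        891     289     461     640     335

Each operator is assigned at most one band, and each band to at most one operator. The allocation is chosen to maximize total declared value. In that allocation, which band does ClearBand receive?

ClearBand receives Band G.

Optimal: VistaNet→Band E ($927M), Meridian→Band B ($948M), TerraLink→Band D ($876M), ClearBand→Band G ($795M), OrbitCom→Band C ($891M) — total 927+948+876+795+891 = $4437M.
ClearBand's own top band is Band C ($968M), but forcing ClearBand→Band C and reassigning the rest optimally gives only $4207M — worse by 230.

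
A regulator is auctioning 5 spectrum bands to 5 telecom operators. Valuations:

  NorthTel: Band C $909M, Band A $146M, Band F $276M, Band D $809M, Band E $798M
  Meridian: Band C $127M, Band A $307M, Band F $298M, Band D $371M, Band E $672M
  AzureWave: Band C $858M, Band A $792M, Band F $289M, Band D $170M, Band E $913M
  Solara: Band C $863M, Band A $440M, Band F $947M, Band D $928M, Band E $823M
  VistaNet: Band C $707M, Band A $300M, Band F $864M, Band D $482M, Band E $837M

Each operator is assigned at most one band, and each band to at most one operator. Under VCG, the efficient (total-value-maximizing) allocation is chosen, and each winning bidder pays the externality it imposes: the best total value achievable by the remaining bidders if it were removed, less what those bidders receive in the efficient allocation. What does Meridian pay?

Efficient allocation: NorthTel→Band C ($909M), Meridian→Band E ($672M), AzureWave→Band A ($792M), Solara→Band D ($928M), VistaNet→Band F ($864M); total welfare W = $4165M.
Meridian receives Band E at value $672M, so the others get W − 672 = $3493M.
Without Meridian: best allocation of the remaining 4 bidders over all 5 bands is NorthTel→Band C ($909M), AzureWave→Band E ($913M), Solara→Band D ($928M), VistaNet→Band F ($864M), total $3614M.
VCG payment = (others' best without Meridian) − (others' welfare with Meridian) = 3614 − 3493 = $121M.

Meridian pays $121M.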